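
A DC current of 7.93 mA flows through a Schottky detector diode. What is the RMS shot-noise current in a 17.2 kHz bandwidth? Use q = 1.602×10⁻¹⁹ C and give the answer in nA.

6.61 nA

I_n = √(2qI·B)
2qI·B = 2 × 1.602×10⁻¹⁹ × 7.93×10⁻³ × 1.72×10⁴ = 4.37×10⁻¹⁷ A²
I_n = √(4.37×10⁻¹⁷) = 6.61×10⁻⁹ A = 6.61 nA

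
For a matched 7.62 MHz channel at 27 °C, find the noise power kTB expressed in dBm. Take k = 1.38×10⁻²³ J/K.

T = 27 °C + 273.15 = 300.15 K
P_n = kTB = 1.38×10⁻²³ × 300.15 × 7.62×10⁶ = 3.16×10⁻¹⁴ W
In dBm: 10 log₁₀(3.16×10⁻¹⁴ / 10⁻³) = −105.0 dBm

−105.0 dBm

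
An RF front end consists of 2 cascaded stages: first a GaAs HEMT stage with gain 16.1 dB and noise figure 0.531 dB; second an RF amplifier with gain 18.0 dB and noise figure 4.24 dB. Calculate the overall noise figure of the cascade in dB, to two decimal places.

Convert to linear (a loss of L dB is a gain of −L dB): F_i = 10^(NF_i/10), G_i = 10^(G_i,dB/10)
  Stage 1: F_1 = 10^(0.531/10) = 1.130, G_1 = 10^(16.1/10) = 40.74
  Stage 2: F_2 = 10^(4.24/10) = 2.655, G_2 = 10^(18.0/10) = 63.10
Friis cascade:
  F = 1.130 + (2.655 − 1)/40.74 = 1.171
NF = 10 log₁₀(1.171) = 0.68 dB

0.68 dB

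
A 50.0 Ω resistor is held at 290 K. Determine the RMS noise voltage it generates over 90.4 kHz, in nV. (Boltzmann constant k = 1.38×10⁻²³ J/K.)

269 nV

V_n = √(4kTRB)
4kTRB = 4 × 1.38×10⁻²³ × 290 × 5.00×10¹ × 9.04×10⁴ = 7.24×10⁻¹⁴ V²
V_n = √(7.24×10⁻¹⁴) = 2.69×10⁻⁷ V = 269 nV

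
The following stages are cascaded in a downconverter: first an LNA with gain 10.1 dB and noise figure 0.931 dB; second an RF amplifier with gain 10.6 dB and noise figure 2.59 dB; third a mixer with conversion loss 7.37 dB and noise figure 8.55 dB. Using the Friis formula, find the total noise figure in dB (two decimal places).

1.37 dB

Convert to linear (a loss of L dB is a gain of −L dB): F_i = 10^(NF_i/10), G_i = 10^(G_i,dB/10)
  Stage 1: F_1 = 10^(0.931/10) = 1.239, G_1 = 10^(10.1/10) = 10.23
  Stage 2: F_2 = 10^(2.59/10) = 1.816, G_2 = 10^(10.6/10) = 11.48
  Stage 3: F_3 = 10^(8.55/10) = 7.161, G_3 = 10^(−7.37/10) = 0.1832
Friis cascade:
  F = 1.239 + (1.816 − 1)/10.23 + (7.161 − 1)/117.5 = 1.371
NF = 10 log₁₀(1.371) = 1.37 dB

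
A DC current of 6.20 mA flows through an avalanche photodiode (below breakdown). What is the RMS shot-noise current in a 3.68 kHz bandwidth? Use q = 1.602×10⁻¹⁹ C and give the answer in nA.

2.70 nA

I_n = √(2qI·B)
2qI·B = 2 × 1.602×10⁻¹⁹ × 6.20×10⁻³ × 3.68×10³ = 7.31×10⁻¹⁸ A²
I_n = √(7.31×10⁻¹⁸) = 2.70×10⁻⁹ A = 2.70 nA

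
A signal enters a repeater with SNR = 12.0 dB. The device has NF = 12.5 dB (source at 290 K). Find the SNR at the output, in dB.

By definition F = SNR_in/SNR_out, so in dB: SNR_out = SNR_in − NF
SNR_out = 12.0 − 12.5 = −0.5 dB

−0.5 dB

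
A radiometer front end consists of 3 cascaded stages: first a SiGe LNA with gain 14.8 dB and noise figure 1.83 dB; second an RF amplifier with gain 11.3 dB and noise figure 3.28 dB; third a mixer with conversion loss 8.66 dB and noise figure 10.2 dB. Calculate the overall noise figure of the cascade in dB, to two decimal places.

2.00 dB

Convert to linear (a loss of L dB is a gain of −L dB): F_i = 10^(NF_i/10), G_i = 10^(G_i,dB/10)
  Stage 1: F_1 = 10^(1.83/10) = 1.524, G_1 = 10^(14.8/10) = 30.20
  Stage 2: F_2 = 10^(3.28/10) = 2.128, G_2 = 10^(11.3/10) = 13.49
  Stage 3: F_3 = 10^(10.2/10) = 10.47, G_3 = 10^(−8.66/10) = 0.1361
Friis cascade:
  F = 1.524 + (2.128 − 1)/30.20 + (10.47 − 1)/407.4 = 1.585
NF = 10 log₁₀(1.585) = 2.00 dB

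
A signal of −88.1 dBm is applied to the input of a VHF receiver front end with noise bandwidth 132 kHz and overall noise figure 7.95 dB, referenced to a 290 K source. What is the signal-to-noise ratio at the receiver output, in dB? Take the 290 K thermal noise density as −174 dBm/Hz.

26.7 dB

Noise floor: N = −174 + 10 log₁₀(B) + NF
10 log₁₀(1.32×10⁵) = 51.21 dB
N = −174 + 51.21 + 7.95 = −114.84 dBm
SNR = P_sig − N = −88.1 − (−114.84) = 26.74 dB → 26.7 dB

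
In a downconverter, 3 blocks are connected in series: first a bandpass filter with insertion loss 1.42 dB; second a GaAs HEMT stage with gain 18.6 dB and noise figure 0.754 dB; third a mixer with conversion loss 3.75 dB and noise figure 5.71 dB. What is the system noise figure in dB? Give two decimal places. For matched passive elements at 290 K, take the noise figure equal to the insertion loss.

Convert to linear (a loss of L dB is a gain of −L dB): F_i = 10^(NF_i/10), G_i = 10^(G_i,dB/10)
  Stage 1: F_1 = 10^(1.42/10) = 1.387, G_1 = 10^(−1.42/10) = 0.7211
  Stage 2: F_2 = 10^(0.754/10) = 1.190, G_2 = 10^(18.6/10) = 72.44
  Stage 3: F_3 = 10^(5.71/10) = 3.724, G_3 = 10^(−3.75/10) = 0.4217
Friis cascade:
  F = 1.387 + (1.190 − 1)/0.7211 + (3.724 − 1)/52.24 = 1.702
NF = 10 log₁₀(1.702) = 2.31 dB

2.31 dB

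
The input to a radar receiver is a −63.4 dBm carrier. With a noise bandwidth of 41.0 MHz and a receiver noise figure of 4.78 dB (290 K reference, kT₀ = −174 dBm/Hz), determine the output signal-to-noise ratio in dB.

29.7 dB

Noise floor: N = −174 + 10 log₁₀(B) + NF
10 log₁₀(4.10×10⁷) = 76.13 dB
N = −174 + 76.13 + 4.78 = −93.09 dBm
SNR = P_sig − N = −63.4 − (−93.09) = 29.69 dB → 29.7 dB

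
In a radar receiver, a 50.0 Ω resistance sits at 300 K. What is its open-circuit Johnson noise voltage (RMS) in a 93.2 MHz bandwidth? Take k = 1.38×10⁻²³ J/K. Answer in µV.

8.78 µV

V_n = √(4kTRB)
4kTRB = 4 × 1.38×10⁻²³ × 300 × 5.00×10¹ × 9.32×10⁷ = 7.72×10⁻¹¹ V²
V_n = √(7.72×10⁻¹¹) = 8.78×10⁻⁶ V = 8.78 µV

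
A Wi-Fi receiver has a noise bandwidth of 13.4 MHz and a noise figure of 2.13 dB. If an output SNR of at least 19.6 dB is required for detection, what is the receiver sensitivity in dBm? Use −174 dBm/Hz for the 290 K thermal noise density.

Sensitivity = −174 + 10 log₁₀(B) + NF + SNR_min
= −174 + 71.27 + 2.13 + 19.6
= −81.00 dBm → −81.0 dBm

−81.0 dBm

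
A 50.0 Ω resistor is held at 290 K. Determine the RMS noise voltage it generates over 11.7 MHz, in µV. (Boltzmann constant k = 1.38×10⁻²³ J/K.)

V_n = √(4kTRB)
4kTRB = 4 × 1.38×10⁻²³ × 290 × 5.00×10¹ × 1.17×10⁷ = 9.36×10⁻¹² V²
V_n = √(9.36×10⁻¹²) = 3.06×10⁻⁶ V = 3.06 µV

3.06 µV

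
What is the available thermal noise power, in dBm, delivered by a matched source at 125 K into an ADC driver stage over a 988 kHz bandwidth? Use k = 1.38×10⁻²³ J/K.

P_n = kTB = 1.38×10⁻²³ × 125 × 9.88×10⁵ = 1.70×10⁻¹⁵ W
In dBm: 10 log₁₀(1.70×10⁻¹⁵ / 10⁻³) = −117.7 dBm

−117.7 dBm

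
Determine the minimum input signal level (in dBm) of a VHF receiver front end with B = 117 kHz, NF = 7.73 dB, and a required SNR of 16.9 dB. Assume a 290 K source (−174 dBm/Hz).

−98.7 dBm

Sensitivity = −174 + 10 log₁₀(B) + NF + SNR_min
= −174 + 50.68 + 7.73 + 16.9
= −98.69 dBm → −98.7 dBm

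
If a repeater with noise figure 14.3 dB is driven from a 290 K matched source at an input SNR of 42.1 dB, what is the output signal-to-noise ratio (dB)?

By definition F = SNR_in/SNR_out, so in dB: SNR_out = SNR_in − NF
SNR_out = 42.1 − 14.3 = 27.8 dB

27.8 dB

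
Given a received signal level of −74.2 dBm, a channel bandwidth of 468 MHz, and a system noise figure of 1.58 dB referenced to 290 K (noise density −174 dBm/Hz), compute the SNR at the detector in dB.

11.5 dB

Noise floor: N = −174 + 10 log₁₀(B) + NF
10 log₁₀(4.68×10⁸) = 86.7 dB
N = −174 + 86.7 + 1.58 = −85.72 dBm
SNR = P_sig − N = −74.2 − (−85.72) = 11.52 dB → 11.5 dB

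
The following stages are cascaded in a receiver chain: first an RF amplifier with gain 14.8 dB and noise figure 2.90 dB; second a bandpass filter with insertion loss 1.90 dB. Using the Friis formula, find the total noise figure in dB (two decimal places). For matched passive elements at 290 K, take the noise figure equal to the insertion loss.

Convert to linear (a loss of L dB is a gain of −L dB): F_i = 10^(NF_i/10), G_i = 10^(G_i,dB/10)
  Stage 1: F_1 = 10^(2.90/10) = 1.950, G_1 = 10^(14.8/10) = 30.20
  Stage 2: F_2 = 10^(1.90/10) = 1.549, G_2 = 10^(−1.90/10) = 0.6457
Friis cascade:
  F = 1.950 + (1.549 − 1)/30.20 = 1.968
NF = 10 log₁₀(1.968) = 2.94 dB

2.94 dB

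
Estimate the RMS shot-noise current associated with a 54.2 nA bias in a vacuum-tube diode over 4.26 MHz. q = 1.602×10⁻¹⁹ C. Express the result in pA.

I_n = √(2qI·B)
2qI·B = 2 × 1.602×10⁻¹⁹ × 5.42×10⁻⁸ × 4.26×10⁶ = 7.40×10⁻²⁰ A²
I_n = √(7.40×10⁻²⁰) = 2.72×10⁻¹⁰ A = 272 pA

272 pA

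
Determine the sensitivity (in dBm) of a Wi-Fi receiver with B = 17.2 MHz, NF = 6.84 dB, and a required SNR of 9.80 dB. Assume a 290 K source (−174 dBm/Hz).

Sensitivity = −174 + 10 log₁₀(B) + NF + SNR_min
= −174 + 72.36 + 6.84 + 9.80
= −85.00 dBm → −85.0 dBm

−85.0 dBm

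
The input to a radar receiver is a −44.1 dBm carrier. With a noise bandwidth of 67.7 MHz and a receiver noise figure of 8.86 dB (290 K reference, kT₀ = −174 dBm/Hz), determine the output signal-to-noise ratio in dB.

42.7 dB

Noise floor: N = −174 + 10 log₁₀(B) + NF
10 log₁₀(6.77×10⁷) = 78.31 dB
N = −174 + 78.31 + 8.86 = −86.83 dBm
SNR = P_sig − N = −44.1 − (−86.83) = 42.73 dB → 42.7 dB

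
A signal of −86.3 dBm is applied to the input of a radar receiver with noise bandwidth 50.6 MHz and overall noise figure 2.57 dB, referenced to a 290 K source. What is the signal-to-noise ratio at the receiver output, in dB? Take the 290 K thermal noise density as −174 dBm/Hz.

Noise floor: N = −174 + 10 log₁₀(B) + NF
10 log₁₀(5.06×10⁷) = 77.04 dB
N = −174 + 77.04 + 2.57 = −94.39 dBm
SNR = P_sig − N = −86.3 − (−94.39) = 8.09 dB → 8.1 dB

8.1 dB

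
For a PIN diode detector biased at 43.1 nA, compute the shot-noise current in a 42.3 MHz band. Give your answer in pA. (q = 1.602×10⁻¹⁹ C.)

764 pA

I_n = √(2qI·B)
2qI·B = 2 × 1.602×10⁻¹⁹ × 4.31×10⁻⁸ × 4.23×10⁷ = 5.84×10⁻¹⁹ A²
I_n = √(5.84×10⁻¹⁹) = 7.64×10⁻¹⁰ A = 764 pA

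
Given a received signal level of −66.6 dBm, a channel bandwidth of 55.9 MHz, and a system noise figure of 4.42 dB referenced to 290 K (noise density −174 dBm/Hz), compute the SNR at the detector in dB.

Noise floor: N = −174 + 10 log₁₀(B) + NF
10 log₁₀(5.59×10⁷) = 77.47 dB
N = −174 + 77.47 + 4.42 = −92.11 dBm
SNR = P_sig − N = −66.6 − (−92.11) = 25.51 dB → 25.5 dB

25.5 dB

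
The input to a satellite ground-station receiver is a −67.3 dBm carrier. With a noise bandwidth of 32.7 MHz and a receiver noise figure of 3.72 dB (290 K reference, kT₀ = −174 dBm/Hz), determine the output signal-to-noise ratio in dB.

27.8 dB

Noise floor: N = −174 + 10 log₁₀(B) + NF
10 log₁₀(3.27×10⁷) = 75.15 dB
N = −174 + 75.15 + 3.72 = −95.13 dBm
SNR = P_sig − N = −67.3 − (−95.13) = 27.83 dB → 27.8 dB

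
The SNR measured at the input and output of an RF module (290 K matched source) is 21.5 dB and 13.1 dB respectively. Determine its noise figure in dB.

8.4 dB

NF (dB) = SNR_in(dB) − SNR_out(dB) when the source is at T₀
NF = 21.5 − 13.1 = 8.4 dB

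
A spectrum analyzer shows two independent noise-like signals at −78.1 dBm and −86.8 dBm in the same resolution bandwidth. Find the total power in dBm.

−77.6 dBm

Convert to linear, add, convert back:
P₁ = 1.55×10⁻¹¹ W, P₂ = 2.09×10⁻¹² W
P_tot = 1.76×10⁻¹¹ W → 10 log₁₀(P_tot / 10⁻³) = −77.6 dBm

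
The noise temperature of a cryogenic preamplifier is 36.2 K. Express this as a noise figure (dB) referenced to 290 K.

0.511 dB

F = 1 + T_e/T₀ = 1 + 36.2/290 = 1.12483
NF = 10 log₁₀(1.12483) = 0.511 dB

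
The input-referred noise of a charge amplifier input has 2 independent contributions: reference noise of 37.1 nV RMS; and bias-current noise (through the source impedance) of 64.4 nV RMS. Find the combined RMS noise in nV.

74.3 nV

Uncorrelated sources add in power (mean-square): V_tot = √(ΣV_i²)
V_tot = √[(3.71×10⁻⁸)² + (6.44×10⁻⁸)²] = 7.43×10⁻⁸ V = 74.3 nV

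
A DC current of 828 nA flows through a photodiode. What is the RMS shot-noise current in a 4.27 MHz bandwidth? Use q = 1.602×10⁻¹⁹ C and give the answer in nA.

1.06 nA

I_n = √(2qI·B)
2qI·B = 2 × 1.602×10⁻¹⁹ × 8.28×10⁻⁷ × 4.27×10⁶ = 1.13×10⁻¹⁸ A²
I_n = √(1.13×10⁻¹⁸) = 1.06×10⁻⁹ A = 1.06 nA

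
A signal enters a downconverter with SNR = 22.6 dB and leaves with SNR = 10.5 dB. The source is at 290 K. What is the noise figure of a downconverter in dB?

NF (dB) = SNR_in(dB) − SNR_out(dB) when the source is at T₀
NF = 22.6 − 10.5 = 12.1 dB

12.1 dB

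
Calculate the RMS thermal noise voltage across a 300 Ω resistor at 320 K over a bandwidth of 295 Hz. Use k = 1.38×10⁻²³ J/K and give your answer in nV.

V_n = √(4kTRB)
4kTRB = 4 × 1.38×10⁻²³ × 320 × 3.00×10² × 2.95×10² = 1.56×10⁻¹⁵ V²
V_n = √(1.56×10⁻¹⁵) = 3.95×10⁻⁸ V = 39.5 nV

39.5 nV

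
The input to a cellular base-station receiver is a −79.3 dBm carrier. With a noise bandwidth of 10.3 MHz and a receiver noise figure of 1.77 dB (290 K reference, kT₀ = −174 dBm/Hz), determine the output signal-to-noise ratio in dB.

Noise floor: N = −174 + 10 log₁₀(B) + NF
10 log₁₀(1.03×10⁷) = 70.13 dB
N = −174 + 70.13 + 1.77 = −102.10 dBm
SNR = P_sig − N = −79.3 − (−102.10) = 22.80 dB → 22.8 dB

22.8 dB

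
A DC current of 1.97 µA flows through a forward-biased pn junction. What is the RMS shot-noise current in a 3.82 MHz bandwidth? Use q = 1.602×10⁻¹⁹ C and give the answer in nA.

1.55 nA

I_n = √(2qI·B)
2qI·B = 2 × 1.602×10⁻¹⁹ × 1.97×10⁻⁶ × 3.82×10⁶ = 2.41×10⁻¹⁸ A²
I_n = √(2.41×10⁻¹⁸) = 1.55×10⁻⁹ A = 1.55 nA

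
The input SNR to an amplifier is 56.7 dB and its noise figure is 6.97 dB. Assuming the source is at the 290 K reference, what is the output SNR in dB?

49.73 dB

By definition F = SNR_in/SNR_out, so in dB: SNR_out = SNR_in − NF
SNR_out = 56.7 − 6.97 = 49.73 dB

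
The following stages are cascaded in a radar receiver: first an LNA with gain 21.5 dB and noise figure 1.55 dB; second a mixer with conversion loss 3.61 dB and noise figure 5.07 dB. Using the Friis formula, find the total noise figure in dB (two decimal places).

Convert to linear (a loss of L dB is a gain of −L dB): F_i = 10^(NF_i/10), G_i = 10^(G_i,dB/10)
  Stage 1: F_1 = 10^(1.55/10) = 1.429, G_1 = 10^(21.5/10) = 141.3
  Stage 2: F_2 = 10^(5.07/10) = 3.214, G_2 = 10^(−3.61/10) = 0.4355
Friis cascade:
  F = 1.429 + (3.214 − 1)/141.3 = 1.445
NF = 10 log₁₀(1.445) = 1.60 dB

1.60 dB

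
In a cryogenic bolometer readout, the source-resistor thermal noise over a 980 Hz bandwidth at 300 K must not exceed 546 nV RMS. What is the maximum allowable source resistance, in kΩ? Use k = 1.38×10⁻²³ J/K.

Johnson–Nyquist: V_n = √(4kTRB) ⇒ R = V_n² / (4kTB)
4kTB = 4 × 1.38×10⁻²³ × 300 × 9.80×10² = 1.62×10⁻¹⁷
R = (5.46×10⁻⁷)² / 1.62×10⁻¹⁷ = 1.84×10⁴ Ω = 18.4 kΩ

18.4 kΩ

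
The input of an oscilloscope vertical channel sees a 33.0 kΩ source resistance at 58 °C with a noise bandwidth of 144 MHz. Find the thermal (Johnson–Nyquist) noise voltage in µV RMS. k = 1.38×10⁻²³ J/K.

295 µV

T = 58 °C + 273.15 = 331.15 K
V_n = √(4kTRB)
4kTRB = 4 × 1.38×10⁻²³ × 331.15 × 3.30×10⁴ × 1.44×10⁸ = 8.69×10⁻⁸ V²
V_n = √(8.69×10⁻⁸) = 2.95×10⁻⁴ V = 295 µV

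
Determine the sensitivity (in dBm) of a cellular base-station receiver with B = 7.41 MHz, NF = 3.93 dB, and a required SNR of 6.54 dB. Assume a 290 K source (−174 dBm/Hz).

Sensitivity = −174 + 10 log₁₀(B) + NF + SNR_min
= −174 + 68.7 + 3.93 + 6.54
= −94.83 dBm → −94.8 dBm

−94.8 dBm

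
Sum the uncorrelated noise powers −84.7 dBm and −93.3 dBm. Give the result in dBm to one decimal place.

−84.1 dBm

Convert to linear, add, convert back:
P₁ = 3.39×10⁻¹² W, P₂ = 4.68×10⁻¹³ W
P_tot = 3.86×10⁻¹² W → 10 log₁₀(P_tot / 10⁻³) = −84.1 dBm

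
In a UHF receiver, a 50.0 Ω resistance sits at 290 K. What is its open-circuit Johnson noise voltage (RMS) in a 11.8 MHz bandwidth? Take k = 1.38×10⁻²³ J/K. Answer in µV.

V_n = √(4kTRB)
4kTRB = 4 × 1.38×10⁻²³ × 290 × 5.00×10¹ × 1.18×10⁷ = 9.44×10⁻¹² V²
V_n = √(9.44×10⁻¹²) = 3.07×10⁻⁶ V = 3.07 µV

3.07 µV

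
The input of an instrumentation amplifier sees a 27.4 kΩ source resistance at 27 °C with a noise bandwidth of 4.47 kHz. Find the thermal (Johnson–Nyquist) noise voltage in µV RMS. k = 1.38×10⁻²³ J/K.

T = 27 °C + 273.15 = 300.15 K
V_n = √(4kTRB)
4kTRB = 4 × 1.38×10⁻²³ × 300.15 × 2.74×10⁴ × 4.47×10³ = 2.03×10⁻¹² V²
V_n = √(2.03×10⁻¹²) = 1.42×10⁻⁶ V = 1.42 µV

1.42 µV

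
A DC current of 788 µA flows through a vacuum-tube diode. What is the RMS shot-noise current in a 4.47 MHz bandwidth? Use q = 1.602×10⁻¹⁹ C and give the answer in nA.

33.6 nA

I_n = √(2qI·B)
2qI·B = 2 × 1.602×10⁻¹⁹ × 7.88×10⁻⁴ × 4.47×10⁶ = 1.13×10⁻¹⁵ A²
I_n = √(1.13×10⁻¹⁵) = 3.36×10⁻⁸ A = 33.6 nA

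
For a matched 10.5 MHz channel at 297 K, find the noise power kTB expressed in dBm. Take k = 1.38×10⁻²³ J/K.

P_n = kTB = 1.38×10⁻²³ × 297 × 1.05×10⁷ = 4.30×10⁻¹⁴ W
In dBm: 10 log₁₀(4.30×10⁻¹⁴ / 10⁻³) = −103.7 dBm

−103.7 dBm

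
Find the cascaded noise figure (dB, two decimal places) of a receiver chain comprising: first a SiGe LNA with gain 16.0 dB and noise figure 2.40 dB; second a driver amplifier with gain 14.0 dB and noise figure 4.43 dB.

Convert to linear (a loss of L dB is a gain of −L dB): F_i = 10^(NF_i/10), G_i = 10^(G_i,dB/10)
  Stage 1: F_1 = 10^(2.40/10) = 1.738, G_1 = 10^(16.0/10) = 39.81
  Stage 2: F_2 = 10^(4.43/10) = 2.773, G_2 = 10^(14.0/10) = 25.12
Friis cascade:
  F = 1.738 + (2.773 − 1)/39.81 = 1.782
NF = 10 log₁₀(1.782) = 2.51 dB

2.51 dB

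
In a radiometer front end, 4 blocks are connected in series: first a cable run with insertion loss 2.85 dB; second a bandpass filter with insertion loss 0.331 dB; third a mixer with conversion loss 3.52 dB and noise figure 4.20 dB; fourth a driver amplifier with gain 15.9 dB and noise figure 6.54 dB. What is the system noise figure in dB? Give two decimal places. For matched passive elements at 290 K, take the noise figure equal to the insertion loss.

13.40 dB

Convert to linear (a loss of L dB is a gain of −L dB): F_i = 10^(NF_i/10), G_i = 10^(G_i,dB/10)
  Stage 1: F_1 = 10^(2.85/10) = 1.928, G_1 = 10^(−2.85/10) = 0.5188
  Stage 2: F_2 = 10^(0.331/10) = 1.079, G_2 = 10^(−0.331/10) = 0.9266
  Stage 3: F_3 = 10^(4.20/10) = 2.630, G_3 = 10^(−3.52/10) = 0.4446
  Stage 4: F_4 = 10^(6.54/10) = 4.508, G_4 = 10^(15.9/10) = 38.90
Friis cascade:
  F = 1.928 + (1.079 − 1)/0.5188 + (2.630 − 1)/0.4807 + (4.508 − 1)/0.2137 = 21.88
NF = 10 log₁₀(21.88) = 13.40 dB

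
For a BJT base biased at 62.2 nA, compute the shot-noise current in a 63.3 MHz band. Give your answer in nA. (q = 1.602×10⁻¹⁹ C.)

1.12 nA

I_n = √(2qI·B)
2qI·B = 2 × 1.602×10⁻¹⁹ × 6.22×10⁻⁸ × 6.33×10⁷ = 1.26×10⁻¹⁸ A²
I_n = √(1.26×10⁻¹⁸) = 1.12×10⁻⁹ A = 1.12 nA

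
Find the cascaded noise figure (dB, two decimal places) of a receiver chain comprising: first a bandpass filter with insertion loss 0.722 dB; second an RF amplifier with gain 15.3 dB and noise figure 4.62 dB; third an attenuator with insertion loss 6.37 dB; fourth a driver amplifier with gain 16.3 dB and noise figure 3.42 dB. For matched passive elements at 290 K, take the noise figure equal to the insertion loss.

Convert to linear (a loss of L dB is a gain of −L dB): F_i = 10^(NF_i/10), G_i = 10^(G_i,dB/10)
  Stage 1: F_1 = 10^(0.722/10) = 1.181, G_1 = 10^(−0.722/10) = 0.8468
  Stage 2: F_2 = 10^(4.62/10) = 2.897, G_2 = 10^(15.3/10) = 33.88
  Stage 3: F_3 = 10^(6.37/10) = 4.335, G_3 = 10^(−6.37/10) = 0.2307
  Stage 4: F_4 = 10^(3.42/10) = 2.198, G_4 = 10^(16.3/10) = 42.66
Friis cascade:
  F = 1.181 + (2.897 − 1)/0.8468 + (4.335 − 1)/28.69 + (2.198 − 1)/6.619 = 3.719
NF = 10 log₁₀(3.719) = 5.70 dB

5.70 dB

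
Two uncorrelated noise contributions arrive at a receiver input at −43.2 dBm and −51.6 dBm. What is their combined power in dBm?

−42.6 dBm

Convert to linear, add, convert back:
P₁ = 4.79×10⁻⁸ W, P₂ = 6.92×10⁻⁹ W
P_tot = 5.48×10⁻⁸ W → 10 log₁₀(P_tot / 10⁻³) = −42.6 dBm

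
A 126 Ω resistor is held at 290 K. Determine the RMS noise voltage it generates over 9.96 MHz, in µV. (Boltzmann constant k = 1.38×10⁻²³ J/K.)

4.48 µV

V_n = √(4kTRB)
4kTRB = 4 × 1.38×10⁻²³ × 290 × 1.26×10² × 9.96×10⁶ = 2.01×10⁻¹¹ V²
V_n = √(2.01×10⁻¹¹) = 4.48×10⁻⁶ V = 4.48 µV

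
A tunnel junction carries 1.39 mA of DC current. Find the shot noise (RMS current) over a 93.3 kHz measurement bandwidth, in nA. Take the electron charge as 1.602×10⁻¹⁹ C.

6.45 nA

I_n = √(2qI·B)
2qI·B = 2 × 1.602×10⁻¹⁹ × 1.39×10⁻³ × 9.33×10⁴ = 4.16×10⁻¹⁷ A²
I_n = √(4.16×10⁻¹⁷) = 6.45×10⁻⁹ A = 6.45 nA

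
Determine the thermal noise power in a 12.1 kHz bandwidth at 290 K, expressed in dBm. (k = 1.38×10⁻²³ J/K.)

P_n = kTB = 1.38×10⁻²³ × 290 × 1.21×10⁴ = 4.84×10⁻¹⁷ W
In dBm: 10 log₁₀(4.84×10⁻¹⁷ / 10⁻³) = −133.1 dBm

−133.1 dBm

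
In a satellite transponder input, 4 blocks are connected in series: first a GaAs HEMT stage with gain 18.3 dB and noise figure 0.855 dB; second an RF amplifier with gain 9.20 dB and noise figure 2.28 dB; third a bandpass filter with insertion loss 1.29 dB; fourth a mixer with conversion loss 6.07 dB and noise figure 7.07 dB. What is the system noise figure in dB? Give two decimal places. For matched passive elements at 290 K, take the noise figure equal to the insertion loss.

0.93 dB

Convert to linear (a loss of L dB is a gain of −L dB): F_i = 10^(NF_i/10), G_i = 10^(G_i,dB/10)
  Stage 1: F_1 = 10^(0.855/10) = 1.218, G_1 = 10^(18.3/10) = 67.61
  Stage 2: F_2 = 10^(2.28/10) = 1.690, G_2 = 10^(9.20/10) = 8.318
  Stage 3: F_3 = 10^(1.29/10) = 1.346, G_3 = 10^(−1.29/10) = 0.7430
  Stage 4: F_4 = 10^(7.07/10) = 5.093, G_4 = 10^(−6.07/10) = 0.2472
Friis cascade:
  F = 1.218 + (1.690 − 1)/67.61 + (1.346 − 1)/562.3 + (5.093 − 1)/417.8 = 1.238
NF = 10 log₁₀(1.238) = 0.93 dB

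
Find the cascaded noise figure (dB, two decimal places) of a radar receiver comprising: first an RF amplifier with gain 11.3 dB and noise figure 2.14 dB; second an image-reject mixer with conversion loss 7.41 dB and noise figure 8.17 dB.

Convert to linear (a loss of L dB is a gain of −L dB): F_i = 10^(NF_i/10), G_i = 10^(G_i,dB/10)
  Stage 1: F_1 = 10^(2.14/10) = 1.637, G_1 = 10^(11.3/10) = 13.49
  Stage 2: F_2 = 10^(8.17/10) = 6.561, G_2 = 10^(−7.41/10) = 0.1816
Friis cascade:
  F = 1.637 + (6.561 − 1)/13.49 = 2.049
NF = 10 log₁₀(2.049) = 3.12 dB

3.12 dB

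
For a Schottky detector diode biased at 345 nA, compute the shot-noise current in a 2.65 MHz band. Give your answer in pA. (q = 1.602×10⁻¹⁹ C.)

541 pA

I_n = √(2qI·B)
2qI·B = 2 × 1.602×10⁻¹⁹ × 3.45×10⁻⁷ × 2.65×10⁶ = 2.93×10⁻¹⁹ A²
I_n = √(2.93×10⁻¹⁹) = 5.41×10⁻¹⁰ A = 541 pA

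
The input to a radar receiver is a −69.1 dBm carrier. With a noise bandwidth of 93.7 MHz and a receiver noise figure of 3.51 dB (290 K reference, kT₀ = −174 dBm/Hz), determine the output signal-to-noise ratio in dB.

21.7 dB

Noise floor: N = −174 + 10 log₁₀(B) + NF
10 log₁₀(9.37×10⁷) = 79.72 dB
N = −174 + 79.72 + 3.51 = −90.77 dBm
SNR = P_sig − N = −69.1 − (−90.77) = 21.67 dB → 21.7 dB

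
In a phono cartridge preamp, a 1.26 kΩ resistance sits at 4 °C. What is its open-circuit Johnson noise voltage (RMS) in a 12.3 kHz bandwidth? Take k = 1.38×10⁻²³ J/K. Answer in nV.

T = 4 °C + 273.15 = 277.15 K
V_n = √(4kTRB)
4kTRB = 4 × 1.38×10⁻²³ × 277.15 × 1.26×10³ × 1.23×10⁴ = 2.37×10⁻¹³ V²
V_n = √(2.37×10⁻¹³) = 4.87×10⁻⁷ V = 487 nV

487 nV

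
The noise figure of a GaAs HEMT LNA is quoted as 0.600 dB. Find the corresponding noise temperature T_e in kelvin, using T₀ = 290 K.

43.0 K

F = 10^(0.600/10) = 1.14815
T_e = (F − 1)·T₀ = (1.14815 − 1) × 290 = 43.0 K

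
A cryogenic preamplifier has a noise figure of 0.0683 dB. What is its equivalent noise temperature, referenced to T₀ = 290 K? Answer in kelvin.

4.60 K

F = 10^(0.0683/10) = 1.01585
T_e = (F − 1)·T₀ = (1.01585 − 1) × 290 = 4.60 K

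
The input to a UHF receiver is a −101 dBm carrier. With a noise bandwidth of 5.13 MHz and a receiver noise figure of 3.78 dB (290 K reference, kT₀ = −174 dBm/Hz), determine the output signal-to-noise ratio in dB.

Noise floor: N = −174 + 10 log₁₀(B) + NF
10 log₁₀(5.13×10⁶) = 67.1 dB
N = −174 + 67.1 + 3.78 = −103.12 dBm
SNR = P_sig − N = −101 − (−103.12) = 2.12 dB → 2.1 dB

2.1 dB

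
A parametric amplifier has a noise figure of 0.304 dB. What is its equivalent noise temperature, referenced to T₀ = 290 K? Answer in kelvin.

F = 10^(0.304/10) = 1.07251
T_e = (F − 1)·T₀ = (1.07251 − 1) × 290 = 21.0 K

21.0 K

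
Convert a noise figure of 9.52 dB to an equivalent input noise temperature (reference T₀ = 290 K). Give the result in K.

2307 K

F = 10^(9.52/10) = 8.95365
T_e = (F − 1)·T₀ = (8.95365 − 1) × 290 = 2307 K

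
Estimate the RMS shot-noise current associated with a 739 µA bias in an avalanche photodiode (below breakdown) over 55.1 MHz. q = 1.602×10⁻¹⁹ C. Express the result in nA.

114 nA

I_n = √(2qI·B)
2qI·B = 2 × 1.602×10⁻¹⁹ × 7.39×10⁻⁴ × 5.51×10⁷ = 1.30×10⁻¹⁴ A²
I_n = √(1.30×10⁻¹⁴) = 1.14×10⁻⁷ A = 114 nA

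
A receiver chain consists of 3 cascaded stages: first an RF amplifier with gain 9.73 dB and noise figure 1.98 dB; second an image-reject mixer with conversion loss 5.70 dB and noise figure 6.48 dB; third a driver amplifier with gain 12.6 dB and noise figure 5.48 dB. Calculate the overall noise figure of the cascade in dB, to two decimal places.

Convert to linear (a loss of L dB is a gain of −L dB): F_i = 10^(NF_i/10), G_i = 10^(G_i,dB/10)
  Stage 1: F_1 = 10^(1.98/10) = 1.578, G_1 = 10^(9.73/10) = 9.397
  Stage 2: F_2 = 10^(6.48/10) = 4.446, G_2 = 10^(−5.70/10) = 0.2692
  Stage 3: F_3 = 10^(5.48/10) = 3.532, G_3 = 10^(12.6/10) = 18.20
Friis cascade:
  F = 1.578 + (4.446 − 1)/9.397 + (3.532 − 1)/2.529 = 2.945
NF = 10 log₁₀(2.945) = 4.69 dB

4.69 dB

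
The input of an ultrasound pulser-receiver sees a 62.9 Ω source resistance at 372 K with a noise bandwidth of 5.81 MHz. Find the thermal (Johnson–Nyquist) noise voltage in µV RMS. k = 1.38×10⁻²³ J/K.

2.74 µV

V_n = √(4kTRB)
4kTRB = 4 × 1.38×10⁻²³ × 372 × 6.29×10¹ × 5.81×10⁶ = 7.50×10⁻¹² V²
V_n = √(7.50×10⁻¹²) = 2.74×10⁻⁶ V = 2.74 µV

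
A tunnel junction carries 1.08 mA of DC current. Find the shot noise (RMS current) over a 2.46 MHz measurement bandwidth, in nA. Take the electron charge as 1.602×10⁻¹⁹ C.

I_n = √(2qI·B)
2qI·B = 2 × 1.602×10⁻¹⁹ × 1.08×10⁻³ × 2.46×10⁶ = 8.51×10⁻¹⁶ A²
I_n = √(8.51×10⁻¹⁶) = 2.92×10⁻⁸ A = 29.2 nA

29.2 nA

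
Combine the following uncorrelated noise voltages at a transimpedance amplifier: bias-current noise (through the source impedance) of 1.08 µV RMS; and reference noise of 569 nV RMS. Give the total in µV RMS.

1.22 µV

Uncorrelated sources add in power (mean-square): V_tot = √(ΣV_i²)
V_tot = √[(1.08×10⁻⁶)² + (5.69×10⁻⁷)²] = 1.22×10⁻⁶ V = 1.22 µV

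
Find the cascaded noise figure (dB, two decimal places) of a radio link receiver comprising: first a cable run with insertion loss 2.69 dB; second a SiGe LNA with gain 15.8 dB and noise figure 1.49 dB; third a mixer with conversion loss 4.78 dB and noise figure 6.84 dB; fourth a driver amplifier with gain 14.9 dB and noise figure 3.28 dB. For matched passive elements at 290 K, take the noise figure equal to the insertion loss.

Convert to linear (a loss of L dB is a gain of −L dB): F_i = 10^(NF_i/10), G_i = 10^(G_i,dB/10)
  Stage 1: F_1 = 10^(2.69/10) = 1.858, G_1 = 10^(−2.69/10) = 0.5383
  Stage 2: F_2 = 10^(1.49/10) = 1.409, G_2 = 10^(15.8/10) = 38.02
  Stage 3: F_3 = 10^(6.84/10) = 4.831, G_3 = 10^(−4.78/10) = 0.3327
  Stage 4: F_4 = 10^(3.28/10) = 2.128, G_4 = 10^(14.9/10) = 30.90
Friis cascade:
  F = 1.858 + (1.409 − 1)/0.5383 + (4.831 − 1)/20.46 + (2.128 − 1)/6.808 = 2.971
NF = 10 log₁₀(2.971) = 4.73 dB

4.73 dB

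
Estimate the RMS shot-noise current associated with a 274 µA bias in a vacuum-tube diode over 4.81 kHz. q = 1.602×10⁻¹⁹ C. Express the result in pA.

I_n = √(2qI·B)
2qI·B = 2 × 1.602×10⁻¹⁹ × 2.74×10⁻⁴ × 4.81×10³ = 4.22×10⁻¹⁹ A²
I_n = √(4.22×10⁻¹⁹) = 6.50×10⁻¹⁰ A = 650 pA

650 pA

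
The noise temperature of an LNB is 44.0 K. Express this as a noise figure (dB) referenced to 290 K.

0.613 dB

F = 1 + T_e/T₀ = 1 + 44.0/290 = 1.15172
NF = 10 log₁₀(1.15172) = 0.613 dB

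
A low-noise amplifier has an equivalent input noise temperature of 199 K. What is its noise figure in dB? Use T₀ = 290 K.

2.27 dB

F = 1 + T_e/T₀ = 1 + 199/290 = 1.68621
NF = 10 log₁₀(1.68621) = 2.27 dB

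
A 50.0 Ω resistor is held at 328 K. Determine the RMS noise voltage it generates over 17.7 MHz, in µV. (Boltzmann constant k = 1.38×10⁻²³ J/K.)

V_n = √(4kTRB)
4kTRB = 4 × 1.38×10⁻²³ × 328 × 5.00×10¹ × 1.77×10⁷ = 1.60×10⁻¹¹ V²
V_n = √(1.60×10⁻¹¹) = 4.00×10⁻⁶ V = 4.00 µV

4.00 µV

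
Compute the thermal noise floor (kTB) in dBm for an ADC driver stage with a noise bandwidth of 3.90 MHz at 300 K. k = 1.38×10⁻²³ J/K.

P_n = kTB = 1.38×10⁻²³ × 300 × 3.90×10⁶ = 1.61×10⁻¹⁴ W
In dBm: 10 log₁₀(1.61×10⁻¹⁴ / 10⁻³) = −107.9 dBm

−107.9 dBm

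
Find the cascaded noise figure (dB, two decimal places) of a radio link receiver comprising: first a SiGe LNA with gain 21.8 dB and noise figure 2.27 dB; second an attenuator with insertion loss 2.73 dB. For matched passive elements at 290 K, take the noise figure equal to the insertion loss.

2.28 dB

Convert to linear (a loss of L dB is a gain of −L dB): F_i = 10^(NF_i/10), G_i = 10^(G_i,dB/10)
  Stage 1: F_1 = 10^(2.27/10) = 1.687, G_1 = 10^(21.8/10) = 151.4
  Stage 2: F_2 = 10^(2.73/10) = 1.875, G_2 = 10^(−2.73/10) = 0.5333
Friis cascade:
  F = 1.687 + (1.875 − 1)/151.4 = 1.692
NF = 10 log₁₀(1.692) = 2.28 dB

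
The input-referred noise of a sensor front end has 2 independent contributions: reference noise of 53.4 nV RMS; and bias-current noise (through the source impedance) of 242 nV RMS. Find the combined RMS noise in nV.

Uncorrelated sources add in power (mean-square): V_tot = √(ΣV_i²)
V_tot = √[(5.34×10⁻⁸)² + (2.42×10⁻⁷)²] = 2.48×10⁻⁷ V = 248 nV

248 nV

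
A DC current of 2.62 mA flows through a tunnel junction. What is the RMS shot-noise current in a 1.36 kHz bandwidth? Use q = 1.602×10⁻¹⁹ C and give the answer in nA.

1.07 nA

I_n = √(2qI·B)
2qI·B = 2 × 1.602×10⁻¹⁹ × 2.62×10⁻³ × 1.36×10³ = 1.14×10⁻¹⁸ A²
I_n = √(1.14×10⁻¹⁸) = 1.07×10⁻⁹ A = 1.07 nA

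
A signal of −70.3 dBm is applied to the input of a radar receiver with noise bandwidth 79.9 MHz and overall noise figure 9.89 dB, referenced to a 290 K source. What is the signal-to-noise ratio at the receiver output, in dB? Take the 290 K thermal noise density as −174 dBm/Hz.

14.8 dB

Noise floor: N = −174 + 10 log₁₀(B) + NF
10 log₁₀(7.99×10⁷) = 79.03 dB
N = −174 + 79.03 + 9.89 = −85.08 dBm
SNR = P_sig − N = −70.3 − (−85.08) = 14.78 dB → 14.8 dB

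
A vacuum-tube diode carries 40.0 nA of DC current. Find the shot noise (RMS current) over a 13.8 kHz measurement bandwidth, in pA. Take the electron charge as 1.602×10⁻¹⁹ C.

13.3 pA

I_n = √(2qI·B)
2qI·B = 2 × 1.602×10⁻¹⁹ × 4.00×10⁻⁸ × 1.38×10⁴ = 1.77×10⁻²² A²
I_n = √(1.77×10⁻²²) = 1.33×10⁻¹¹ A = 13.3 pA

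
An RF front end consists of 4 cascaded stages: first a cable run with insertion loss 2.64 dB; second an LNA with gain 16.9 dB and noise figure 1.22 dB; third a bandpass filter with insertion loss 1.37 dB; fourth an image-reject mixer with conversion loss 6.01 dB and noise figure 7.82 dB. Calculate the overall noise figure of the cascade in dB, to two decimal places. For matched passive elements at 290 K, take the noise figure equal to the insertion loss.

Convert to linear (a loss of L dB is a gain of −L dB): F_i = 10^(NF_i/10), G_i = 10^(G_i,dB/10)
  Stage 1: F_1 = 10^(2.64/10) = 1.837, G_1 = 10^(−2.64/10) = 0.5445
  Stage 2: F_2 = 10^(1.22/10) = 1.324, G_2 = 10^(16.9/10) = 48.98
  Stage 3: F_3 = 10^(1.37/10) = 1.371, G_3 = 10^(−1.37/10) = 0.7295
  Stage 4: F_4 = 10^(7.82/10) = 6.053, G_4 = 10^(−6.01/10) = 0.2506
Friis cascade:
  F = 1.837 + (1.324 − 1)/0.5445 + (1.371 − 1)/26.67 + (6.053 − 1)/19.45 = 2.706
NF = 10 log₁₀(2.706) = 4.32 dB

4.32 dB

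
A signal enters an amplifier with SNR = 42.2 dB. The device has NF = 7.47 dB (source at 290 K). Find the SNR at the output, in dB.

34.73 dB

By definition F = SNR_in/SNR_out, so in dB: SNR_out = SNR_in − NF
SNR_out = 42.2 − 7.47 = 34.73 dB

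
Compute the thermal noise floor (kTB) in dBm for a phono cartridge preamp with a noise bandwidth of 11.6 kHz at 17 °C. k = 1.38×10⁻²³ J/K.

T = 17 °C + 273.15 = 290.15 K
P_n = kTB = 1.38×10⁻²³ × 290.15 × 1.16×10⁴ = 4.64×10⁻¹⁷ W
In dBm: 10 log₁₀(4.64×10⁻¹⁷ / 10⁻³) = −133.3 dBm

−133.3 dBm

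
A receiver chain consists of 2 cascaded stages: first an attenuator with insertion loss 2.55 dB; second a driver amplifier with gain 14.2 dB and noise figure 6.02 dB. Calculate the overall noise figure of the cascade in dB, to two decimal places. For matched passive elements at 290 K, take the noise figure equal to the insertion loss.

8.57 dB

Convert to linear (a loss of L dB is a gain of −L dB): F_i = 10^(NF_i/10), G_i = 10^(G_i,dB/10)
  Stage 1: F_1 = 10^(2.55/10) = 1.799, G_1 = 10^(−2.55/10) = 0.5559
  Stage 2: F_2 = 10^(6.02/10) = 3.999, G_2 = 10^(14.2/10) = 26.30
Friis cascade:
  F = 1.799 + (3.999 − 1)/0.5559 = 7.194
NF = 10 log₁₀(7.194) = 8.57 dB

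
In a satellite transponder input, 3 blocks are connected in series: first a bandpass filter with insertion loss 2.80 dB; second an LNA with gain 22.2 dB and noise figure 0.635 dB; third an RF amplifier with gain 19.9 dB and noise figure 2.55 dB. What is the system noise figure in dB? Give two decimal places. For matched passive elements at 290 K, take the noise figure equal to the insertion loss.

3.45 dB

Convert to linear (a loss of L dB is a gain of −L dB): F_i = 10^(NF_i/10), G_i = 10^(G_i,dB/10)
  Stage 1: F_1 = 10^(2.80/10) = 1.905, G_1 = 10^(−2.80/10) = 0.5248
  Stage 2: F_2 = 10^(0.635/10) = 1.157, G_2 = 10^(22.2/10) = 166.0
  Stage 3: F_3 = 10^(2.55/10) = 1.799, G_3 = 10^(19.9/10) = 97.72
Friis cascade:
  F = 1.905 + (1.157 − 1)/0.5248 + (1.799 − 1)/87.10 = 2.215
NF = 10 log₁₀(2.215) = 3.45 dB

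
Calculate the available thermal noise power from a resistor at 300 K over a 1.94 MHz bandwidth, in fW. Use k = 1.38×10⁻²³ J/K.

P_n = kTB = 1.38×10⁻²³ × 300 × 1.94×10⁶ = 8.03×10⁻¹⁵ W = 8.03 fW

8.03 fW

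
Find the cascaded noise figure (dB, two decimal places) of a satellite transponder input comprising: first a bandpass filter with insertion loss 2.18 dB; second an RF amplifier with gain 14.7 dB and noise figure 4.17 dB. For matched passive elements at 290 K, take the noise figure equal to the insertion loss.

6.35 dB

Convert to linear (a loss of L dB is a gain of −L dB): F_i = 10^(NF_i/10), G_i = 10^(G_i,dB/10)
  Stage 1: F_1 = 10^(2.18/10) = 1.652, G_1 = 10^(−2.18/10) = 0.6053
  Stage 2: F_2 = 10^(4.17/10) = 2.612, G_2 = 10^(14.7/10) = 29.51
Friis cascade:
  F = 1.652 + (2.612 − 1)/0.6053 = 4.315
NF = 10 log₁₀(4.315) = 6.35 dB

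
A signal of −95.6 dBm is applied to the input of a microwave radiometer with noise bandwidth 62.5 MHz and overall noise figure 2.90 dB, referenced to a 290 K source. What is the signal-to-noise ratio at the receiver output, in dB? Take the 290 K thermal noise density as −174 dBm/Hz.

−2.5 dB

Noise floor: N = −174 + 10 log₁₀(B) + NF
10 log₁₀(6.25×10⁷) = 77.96 dB
N = −174 + 77.96 + 2.90 = −93.14 dBm
SNR = P_sig − N = −95.6 − (−93.14) = −2.46 dB → −2.5 dB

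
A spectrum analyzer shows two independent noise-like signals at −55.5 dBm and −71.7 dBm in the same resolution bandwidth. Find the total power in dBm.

−55.4 dBm

Convert to linear, add, convert back:
P₁ = 2.82×10⁻⁹ W, P₂ = 6.76×10⁻¹¹ W
P_tot = 2.89×10⁻⁹ W → 10 log₁₀(P_tot / 10⁻³) = −55.4 dBm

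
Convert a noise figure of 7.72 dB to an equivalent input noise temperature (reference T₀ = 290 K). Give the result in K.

1426 K

F = 10^(7.72/10) = 5.91562
T_e = (F − 1)·T₀ = (5.91562 − 1) × 290 = 1426 K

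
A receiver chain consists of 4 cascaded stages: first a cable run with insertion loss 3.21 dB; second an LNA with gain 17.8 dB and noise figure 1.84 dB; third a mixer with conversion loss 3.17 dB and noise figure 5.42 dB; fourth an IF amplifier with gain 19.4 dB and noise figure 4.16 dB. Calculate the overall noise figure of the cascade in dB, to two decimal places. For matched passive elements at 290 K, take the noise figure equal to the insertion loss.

5.32 dB

Convert to linear (a loss of L dB is a gain of −L dB): F_i = 10^(NF_i/10), G_i = 10^(G_i,dB/10)
  Stage 1: F_1 = 10^(3.21/10) = 2.094, G_1 = 10^(−3.21/10) = 0.4775
  Stage 2: F_2 = 10^(1.84/10) = 1.528, G_2 = 10^(17.8/10) = 60.26
  Stage 3: F_3 = 10^(5.42/10) = 3.483, G_3 = 10^(−3.17/10) = 0.4819
  Stage 4: F_4 = 10^(4.16/10) = 2.606, G_4 = 10^(19.4/10) = 87.10
Friis cascade:
  F = 2.094 + (1.528 − 1)/0.4775 + (3.483 − 1)/28.77 + (2.606 − 1)/13.87 = 3.401
NF = 10 log₁₀(3.401) = 5.32 dB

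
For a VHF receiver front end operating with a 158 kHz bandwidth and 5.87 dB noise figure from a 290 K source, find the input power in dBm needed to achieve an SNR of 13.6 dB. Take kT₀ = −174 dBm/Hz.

−102.5 dBm

Sensitivity = −174 + 10 log₁₀(B) + NF + SNR_min
= −174 + 51.99 + 5.87 + 13.6
= −102.54 dBm → −102.5 dBm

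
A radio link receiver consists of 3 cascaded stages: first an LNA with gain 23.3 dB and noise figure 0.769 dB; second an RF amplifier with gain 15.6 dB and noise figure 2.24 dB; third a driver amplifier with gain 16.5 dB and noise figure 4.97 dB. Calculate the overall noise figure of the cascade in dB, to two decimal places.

Convert to linear (a loss of L dB is a gain of −L dB): F_i = 10^(NF_i/10), G_i = 10^(G_i,dB/10)
  Stage 1: F_1 = 10^(0.769/10) = 1.194, G_1 = 10^(23.3/10) = 213.8
  Stage 2: F_2 = 10^(2.24/10) = 1.675, G_2 = 10^(15.6/10) = 36.31
  Stage 3: F_3 = 10^(4.97/10) = 3.141, G_3 = 10^(16.5/10) = 44.67
Friis cascade:
  F = 1.194 + (1.675 − 1)/213.8 + (3.141 − 1)/7762 = 1.197
NF = 10 log₁₀(1.197) = 0.78 dB

0.78 dB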